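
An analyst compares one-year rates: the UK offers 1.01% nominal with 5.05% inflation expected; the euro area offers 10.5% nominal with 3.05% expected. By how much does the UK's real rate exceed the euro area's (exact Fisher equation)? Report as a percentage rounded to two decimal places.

The UK: (1 + 0.0101)/(1 + 0.0505) − 1 = -3.8458%
The euro area: (1 + 0.1050)/(1 + 0.0305) − 1 = 7.2295%
Differential = -3.8458% − 7.2295% = -11.0753% → -11.08%.

-11.08%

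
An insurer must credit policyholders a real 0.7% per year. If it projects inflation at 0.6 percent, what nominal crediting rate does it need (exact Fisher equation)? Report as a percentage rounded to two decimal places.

1.30%

(1 + i) = (1 + r)(1 + π) = 1.00700 × 1.00600 = 1.013042
i = 1.013042 − 1, so the required nominal rate is 1.30%.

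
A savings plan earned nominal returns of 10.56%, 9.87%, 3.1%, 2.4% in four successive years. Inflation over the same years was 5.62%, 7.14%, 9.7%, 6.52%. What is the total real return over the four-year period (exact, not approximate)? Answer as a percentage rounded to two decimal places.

Nominal growth factor = 1.1056 × 1.0987 × 1.0310 × 1.0240 = 1.282436
Price-level growth factor = 1.0562 × 1.0714 × 1.0970 × 1.0652 = 1.322317
Real growth factor = 1.282436 / 1.322317 = 0.969840
Total real return = 0.969840 − 1 → -3.02%.

-3.02%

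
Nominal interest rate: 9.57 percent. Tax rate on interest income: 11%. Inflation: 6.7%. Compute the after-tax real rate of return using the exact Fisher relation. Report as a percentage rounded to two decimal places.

After-tax nominal return = 9.57% × (1 − 0.11) = 8.5173%.
1 + r = 1.085173 / 1.06700 = 1.017032
After-tax real rate = 1.017032 − 1 → 1.70%.

1.70%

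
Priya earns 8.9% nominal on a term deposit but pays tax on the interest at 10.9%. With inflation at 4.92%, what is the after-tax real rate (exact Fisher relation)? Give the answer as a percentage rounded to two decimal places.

After-tax nominal return = 8.9% × (1 − 0.109) = 7.9299%.
1 + r = 1.079299 / 1.04920 = 1.028688
After-tax real rate = 1.028688 − 1 → 2.87%.

2.87%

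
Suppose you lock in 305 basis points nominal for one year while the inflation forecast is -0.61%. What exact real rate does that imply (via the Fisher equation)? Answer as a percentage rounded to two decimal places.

3.68%

By the Fisher equation, 1 + r = (1 + i)/(1 + π).
1 + r = 1.03050 / 0.99390 = 1.036825
r = 1.036825 − 1 = 3.6825%, i.e. 3.68%.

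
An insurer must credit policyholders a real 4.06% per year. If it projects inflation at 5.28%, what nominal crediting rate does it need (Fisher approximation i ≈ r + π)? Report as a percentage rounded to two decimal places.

9.34%

i ≈ r + π = 4.06% + 5.28% = 9.34%.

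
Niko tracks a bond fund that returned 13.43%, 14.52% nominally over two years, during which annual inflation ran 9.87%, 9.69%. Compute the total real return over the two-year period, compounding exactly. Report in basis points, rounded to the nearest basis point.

Compound the nominal returns: 1.1343 × 1.1452 = 1.299000.
Compound inflation: 1.0987 × 1.0969 = 1.205164.
Deflate: 1.299000 / 1.205164 = 1.077862.
Total real return = 1.077862 − 1 → 779 basis points.

779 basis points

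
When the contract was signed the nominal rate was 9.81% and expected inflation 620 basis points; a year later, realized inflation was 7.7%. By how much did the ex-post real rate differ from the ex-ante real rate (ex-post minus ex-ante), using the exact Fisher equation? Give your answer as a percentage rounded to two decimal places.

Ex-ante: (1 + 0.0981)/(1 + 0.0620) − 1 = 3.3992%
Ex-post: (1 + 0.0981)/(1 + 0.0770) − 1 = 1.9591%
Difference (ex-post − ex-ante) = -1.4401% → -1.44%.

-1.44%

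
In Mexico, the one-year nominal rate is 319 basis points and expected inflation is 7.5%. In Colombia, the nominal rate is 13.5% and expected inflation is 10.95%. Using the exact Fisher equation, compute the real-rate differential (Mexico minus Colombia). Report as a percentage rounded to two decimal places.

-6.31%

Mexico: (1 + 0.0319)/(1 + 0.0750) − 1 = -4.0093%
Colombia: (1 + 0.1350)/(1 + 0.1095) − 1 = 2.2983%
Differential = -4.0093% − 2.2983% = -6.3076% → -6.31%.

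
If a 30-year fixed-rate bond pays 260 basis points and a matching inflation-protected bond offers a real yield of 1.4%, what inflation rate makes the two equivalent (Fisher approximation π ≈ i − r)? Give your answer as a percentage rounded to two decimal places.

1.20%

π ≈ i − r = 2.6% − 1.4% → 1.20%.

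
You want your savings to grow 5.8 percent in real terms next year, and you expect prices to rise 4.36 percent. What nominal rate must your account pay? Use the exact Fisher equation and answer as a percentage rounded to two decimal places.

10.41%

(1 + i) = (1 + r)(1 + π) = 1.05800 × 1.04360 = 1.1041288
i = 1.1041288 − 1, so the required nominal rate is 10.41%.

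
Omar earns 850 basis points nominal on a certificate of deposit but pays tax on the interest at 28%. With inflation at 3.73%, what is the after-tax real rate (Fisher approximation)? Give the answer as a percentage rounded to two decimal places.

After-tax nominal return = 8.5% × (1 − 0.28) = 6.1200%.
r ≈ 6.1200% − 3.73% → 2.39%.

2.39%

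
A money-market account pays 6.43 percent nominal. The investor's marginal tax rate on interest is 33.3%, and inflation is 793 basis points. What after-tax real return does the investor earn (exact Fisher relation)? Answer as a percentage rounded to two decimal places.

After-tax nominal return = 6.43% × (1 − 0.333) = 4.28881%.
1 + r = 1.0428881 / 1.07930 = 0.966263
After-tax real rate = 0.966263 − 1 → -3.37%.

-3.37%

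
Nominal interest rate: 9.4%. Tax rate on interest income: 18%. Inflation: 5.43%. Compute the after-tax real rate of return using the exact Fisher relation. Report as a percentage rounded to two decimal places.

After-tax nominal return = 9.4% × (1 − 0.18) = 7.7080%.
1 + r = 1.07708 / 1.05430 = 1.021607
After-tax real rate = 1.021607 − 1 → 2.16%.

2.16%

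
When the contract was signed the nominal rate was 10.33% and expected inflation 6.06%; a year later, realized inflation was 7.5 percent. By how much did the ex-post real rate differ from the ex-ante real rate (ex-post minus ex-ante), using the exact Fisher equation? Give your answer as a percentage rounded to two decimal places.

-1.39%

Ex-ante: (1 + 0.1033)/(1 + 0.0606) − 1 = 4.0260%
Ex-post: (1 + 0.1033)/(1 + 0.0750) − 1 = 2.6326%
Difference (ex-post − ex-ante) = -1.3935% → -1.39%.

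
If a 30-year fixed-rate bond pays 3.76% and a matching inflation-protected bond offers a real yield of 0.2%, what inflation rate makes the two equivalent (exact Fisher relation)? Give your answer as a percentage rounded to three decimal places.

(1 + π) = (1 + i)/(1 + r) = 1.03760 / 1.00200 = 1.035529
Break-even inflation = 1.035529 − 1 → 3.553%.

3.553%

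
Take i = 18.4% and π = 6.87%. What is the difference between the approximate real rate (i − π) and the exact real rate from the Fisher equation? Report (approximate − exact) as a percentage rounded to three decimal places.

0.741%

Approximate: r ≈ 18.400% − 6.870% = 11.5300%
Exact: (1 + 0.1840)/(1 + 0.0687) − 1 = 10.7888%
Error = 11.5300% − 10.7888% = 0.7412% → 0.741%.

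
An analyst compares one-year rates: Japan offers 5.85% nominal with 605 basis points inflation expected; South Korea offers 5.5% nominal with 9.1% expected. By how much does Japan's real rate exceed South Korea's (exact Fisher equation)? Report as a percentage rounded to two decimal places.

Japan: (1 + 0.0585)/(1 + 0.0605) − 1 = -0.1886%
South Korea: (1 + 0.0550)/(1 + 0.0910) − 1 = -3.2997%
Differential = -0.1886% − (-3.2997%) = 3.1111% → 3.11%.

3.11%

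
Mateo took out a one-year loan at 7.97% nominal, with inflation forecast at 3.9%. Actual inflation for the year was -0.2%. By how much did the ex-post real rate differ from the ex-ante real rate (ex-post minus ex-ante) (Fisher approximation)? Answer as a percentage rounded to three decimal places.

4.100%

Ex-ante: 7.97% − 3.9% = 4.070%
Ex-post: 7.97% − (-0.2%) = 8.170%
Difference (ex-post − ex-ante) = 4.1000% → 4.100%.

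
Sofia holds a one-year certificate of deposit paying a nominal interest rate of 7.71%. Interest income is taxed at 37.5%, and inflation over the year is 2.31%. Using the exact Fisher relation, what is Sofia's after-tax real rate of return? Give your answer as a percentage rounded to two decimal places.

2.45%

After-tax nominal return = 7.71% × (1 − 0.375) = 4.81875%.
1 + r = 1.0481875 / 1.02310 = 1.024521
After-tax real rate = 1.024521 − 1 → 2.45%.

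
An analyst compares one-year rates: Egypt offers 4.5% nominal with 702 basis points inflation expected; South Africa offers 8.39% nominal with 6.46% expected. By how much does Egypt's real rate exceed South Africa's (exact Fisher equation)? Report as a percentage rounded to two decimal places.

Egypt: (1 + 0.0450)/(1 + 0.0702) − 1 = -2.3547%
South Africa: (1 + 0.0839)/(1 + 0.0646) − 1 = 1.8129%
Differential = -2.3547% − 1.8129% = -4.1676% → -4.17%.

-4.17%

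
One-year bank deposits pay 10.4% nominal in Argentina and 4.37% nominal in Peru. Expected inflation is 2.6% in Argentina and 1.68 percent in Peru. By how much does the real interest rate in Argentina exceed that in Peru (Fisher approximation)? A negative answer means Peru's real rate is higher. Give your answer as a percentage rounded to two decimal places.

5.11%

Argentina: 10.4% − 2.6% = 7.800%
Peru: 4.37% − 1.68% = 2.690%
Differential = 5.110% → 5.11%.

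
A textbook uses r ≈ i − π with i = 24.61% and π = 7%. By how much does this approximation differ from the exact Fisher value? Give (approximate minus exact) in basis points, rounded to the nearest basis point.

115 basis points

Approximate: r ≈ 24.610% − 7.000% = 17.6100%
Exact: (1 + 0.2461)/(1 + 0.0700) − 1 = 16.4579%
Error = 17.6100% − 16.4579% = 1.1521% → 115 basis points.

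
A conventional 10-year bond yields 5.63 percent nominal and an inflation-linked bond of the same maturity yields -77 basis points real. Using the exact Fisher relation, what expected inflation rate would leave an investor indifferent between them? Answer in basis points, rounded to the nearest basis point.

(1 + π) = (1 + i)/(1 + r) = 1.05630 / 0.99230 = 1.064497
Break-even inflation = 1.064497 − 1 → 645 basis points.

645 basis points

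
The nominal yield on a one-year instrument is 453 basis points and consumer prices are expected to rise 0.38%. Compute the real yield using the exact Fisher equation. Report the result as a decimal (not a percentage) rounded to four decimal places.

0.0413

By the Fisher identity, 1 + r = (1 + i)/(1 + π).
1 + r = 1.04530 / 1.00380 = 1.041343
r = 1.041343 − 1 = 4.1343%, i.e. 0.0413.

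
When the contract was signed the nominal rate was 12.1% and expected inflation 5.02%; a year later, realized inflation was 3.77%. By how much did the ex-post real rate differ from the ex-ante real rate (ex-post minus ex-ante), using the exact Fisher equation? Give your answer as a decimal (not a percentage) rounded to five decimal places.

Ex-ante: (1 + 0.1210)/(1 + 0.0502) − 1 = 6.7416%
Ex-post: (1 + 0.1210)/(1 + 0.0377) − 1 = 8.0274%
Difference (ex-post − ex-ante) = 1.2858% → 0.01286.

0.01286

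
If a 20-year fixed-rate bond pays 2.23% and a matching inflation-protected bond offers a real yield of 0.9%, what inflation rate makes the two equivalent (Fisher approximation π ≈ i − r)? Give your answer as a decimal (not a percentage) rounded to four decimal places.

0.0133

π ≈ i − r = 2.23% − 0.9% → 0.0133.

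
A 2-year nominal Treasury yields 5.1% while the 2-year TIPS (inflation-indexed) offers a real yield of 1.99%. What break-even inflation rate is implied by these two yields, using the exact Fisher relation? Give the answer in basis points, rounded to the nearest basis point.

(1 + π) = (1 + i)/(1 + r) = 1.05100 / 1.01990 = 1.030493
Break-even inflation = 1.030493 − 1 → 305 basis points.

305 basis points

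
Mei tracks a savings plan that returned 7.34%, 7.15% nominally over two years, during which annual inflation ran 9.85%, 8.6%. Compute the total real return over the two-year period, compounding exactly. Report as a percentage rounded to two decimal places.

Nominal growth factor = 1.0734 × 1.0715 = 1.150148
Price-level growth factor = 1.0985 × 1.0860 = 1.192971
Real growth factor = 1.150148 / 1.192971 = 0.964104
Total real return = 0.964104 − 1 → -3.59%.

-3.59%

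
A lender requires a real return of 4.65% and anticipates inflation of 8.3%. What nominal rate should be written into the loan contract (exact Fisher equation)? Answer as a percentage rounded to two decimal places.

(1 + i) = (1 + r)(1 + π) = 1.04650 × 1.08300 = 1.1333595
i = 1.1333595 − 1, so the required nominal rate is 13.34%.

13.34%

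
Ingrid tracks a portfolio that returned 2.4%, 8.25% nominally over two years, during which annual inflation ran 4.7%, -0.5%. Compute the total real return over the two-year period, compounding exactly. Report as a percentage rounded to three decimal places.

Compound the nominal returns: 1.0240 × 1.0825 = 1.108480.
Compound inflation: 1.0470 × 0.9950 = 1.041765.
Deflate: 1.108480 / 1.041765 = 1.064040.
Total real return = 1.064040 − 1 → 6.404%.

6.404%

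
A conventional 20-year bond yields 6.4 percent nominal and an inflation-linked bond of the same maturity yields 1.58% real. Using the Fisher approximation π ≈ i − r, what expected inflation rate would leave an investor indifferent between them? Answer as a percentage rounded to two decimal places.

4.82%

π ≈ i − r = 6.4% − 1.58% → 4.82%.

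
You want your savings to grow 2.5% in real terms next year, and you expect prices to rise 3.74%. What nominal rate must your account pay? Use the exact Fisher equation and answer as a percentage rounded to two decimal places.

(1 + i) = (1 + r)(1 + π) = 1.02500 × 1.03740 = 1.063335
i = 1.063335 − 1, so the required nominal rate is 6.33%.

6.33%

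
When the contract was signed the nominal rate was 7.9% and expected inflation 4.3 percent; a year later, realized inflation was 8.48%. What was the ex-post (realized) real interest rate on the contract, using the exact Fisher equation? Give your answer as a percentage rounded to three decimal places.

Ex-post: (1 + 0.0790)/(1 + 0.0848) − 1 = -0.5347%
So the realized real rate is -0.535%.

-0.535%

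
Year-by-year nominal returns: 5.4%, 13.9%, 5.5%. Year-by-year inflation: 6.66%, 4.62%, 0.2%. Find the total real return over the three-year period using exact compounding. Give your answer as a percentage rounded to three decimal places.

13.275%

Nominal growth factor = 1.0540 × 1.1390 × 1.0550 = 1.266534
Price-level growth factor = 1.0666 × 1.0462 × 1.0020 = 1.118109
Real growth factor = 1.266534 / 1.118109 = 1.132747
Total real return = 1.132747 − 1 → 13.275%.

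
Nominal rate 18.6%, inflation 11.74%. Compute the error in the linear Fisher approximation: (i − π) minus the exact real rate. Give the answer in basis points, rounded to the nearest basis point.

72 basis points

Approximate: r ≈ 18.600% − 11.740% = 6.8600%
Exact: (1 + 0.1860)/(1 + 0.1174) − 1 = 6.1393%
Error = 6.8600% − 6.1393% = 0.7207% → 72 basis points.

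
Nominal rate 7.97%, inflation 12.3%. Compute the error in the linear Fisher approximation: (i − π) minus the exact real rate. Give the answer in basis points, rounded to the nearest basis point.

-47 basis points

Approximate: r ≈ 7.970% − 12.300% = -4.3300%
Exact: (1 + 0.0797)/(1 + 0.1230) − 1 = -3.8557%
Error = -4.3300% − (-3.8557%) = -0.4743% → -47 basis points.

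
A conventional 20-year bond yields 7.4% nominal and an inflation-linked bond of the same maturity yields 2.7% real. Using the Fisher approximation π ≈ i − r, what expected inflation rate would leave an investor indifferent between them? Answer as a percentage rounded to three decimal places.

π ≈ i − r = 7.4% − 2.7% → 4.700%.

4.700%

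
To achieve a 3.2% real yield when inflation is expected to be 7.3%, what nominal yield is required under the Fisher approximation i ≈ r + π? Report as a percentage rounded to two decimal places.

i ≈ r + π = 3.2% + 7.3% = 10.50%.

10.50%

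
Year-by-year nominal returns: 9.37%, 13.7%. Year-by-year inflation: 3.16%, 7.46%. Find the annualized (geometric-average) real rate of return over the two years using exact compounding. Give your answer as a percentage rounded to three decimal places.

Compound the nominal returns: 1.0937 × 1.1370 = 1.24353690.
Compound inflation: 1.0316 × 1.0746 = 1.10855736.
Deflate: 1.24353690 / 1.10855736 = 1.12176144.
Annualized real rate = 1.12176144^(1/2) − 1 = 5.9132% → 5.913%.

5.913%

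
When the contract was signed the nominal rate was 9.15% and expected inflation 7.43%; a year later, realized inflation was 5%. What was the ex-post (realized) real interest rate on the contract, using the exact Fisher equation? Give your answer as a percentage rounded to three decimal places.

Ex-post: (1 + 0.0915)/(1 + 0.0500) − 1 = 3.9524%
So the realized real rate is 3.952%.

3.952%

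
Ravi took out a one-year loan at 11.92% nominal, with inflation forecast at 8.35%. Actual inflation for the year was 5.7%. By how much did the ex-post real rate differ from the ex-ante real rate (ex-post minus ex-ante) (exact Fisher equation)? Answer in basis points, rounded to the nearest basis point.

Ex-ante: (1 + 0.1192)/(1 + 0.0835) − 1 = 3.2949%
Ex-post: (1 + 0.1192)/(1 + 0.0570) − 1 = 5.8846%
Difference (ex-post − ex-ante) = 2.5897% → 259 basis points.

259 basis points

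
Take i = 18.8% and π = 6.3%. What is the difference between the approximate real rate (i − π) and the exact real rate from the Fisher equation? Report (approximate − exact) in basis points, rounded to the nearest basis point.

74 basis points

Approximate: r ≈ 18.800% − 6.300% = 12.5000%
Exact: (1 + 0.1880)/(1 + 0.0630) − 1 = 11.7592%
Error = 12.5000% − 11.7592% = 0.7408% → 74 basis points.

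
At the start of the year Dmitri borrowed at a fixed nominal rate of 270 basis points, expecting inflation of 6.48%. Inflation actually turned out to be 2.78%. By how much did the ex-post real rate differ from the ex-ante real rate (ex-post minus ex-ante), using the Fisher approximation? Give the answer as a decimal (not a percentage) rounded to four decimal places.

0.0370

Ex-ante: 2.7% − 6.48% = -3.780%
Ex-post: 2.7% − 2.78% = -0.080%
Difference (ex-post − ex-ante) = 3.7000% → 0.0370.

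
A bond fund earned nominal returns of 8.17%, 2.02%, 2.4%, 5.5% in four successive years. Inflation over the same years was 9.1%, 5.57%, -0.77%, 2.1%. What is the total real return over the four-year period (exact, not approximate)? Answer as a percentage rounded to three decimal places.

Compound the nominal returns: 1.0817 × 1.0202 × 1.0240 × 1.0550 = 1.192188.
Compound inflation: 1.0910 × 1.0557 × 0.9923 × 1.0210 = 1.166901.
Deflate: 1.192188 / 1.166901 = 1.021670.
Total real return = 1.021670 − 1 → 2.167%.

2.167%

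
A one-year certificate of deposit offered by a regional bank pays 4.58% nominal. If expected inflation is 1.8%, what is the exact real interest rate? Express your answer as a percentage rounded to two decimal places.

1 + r = 1.04580 / 1.01800 = 1.027308
r = 1.027308 − 1 = 2.7308%, i.e. 2.73%.

2.73%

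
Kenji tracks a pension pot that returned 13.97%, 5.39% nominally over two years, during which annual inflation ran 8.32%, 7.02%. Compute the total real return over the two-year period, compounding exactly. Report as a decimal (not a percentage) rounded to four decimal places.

Compound the nominal returns: 1.1397 × 1.0539 = 1.201130.
Compound inflation: 1.0832 × 1.0702 = 1.159241.
Deflate: 1.201130 / 1.159241 = 1.036135.
Total real return = 1.036135 − 1 → 0.0361.

0.0361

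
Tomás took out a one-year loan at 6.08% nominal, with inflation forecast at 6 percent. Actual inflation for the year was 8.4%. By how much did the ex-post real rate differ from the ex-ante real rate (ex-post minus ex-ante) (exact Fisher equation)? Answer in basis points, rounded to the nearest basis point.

-222 basis points

Ex-ante: (1 + 0.0608)/(1 + 0.0600) − 1 = 0.0755%
Ex-post: (1 + 0.0608)/(1 + 0.0840) − 1 = -2.1402%
Difference (ex-post − ex-ante) = -2.2157% → -222 basis points.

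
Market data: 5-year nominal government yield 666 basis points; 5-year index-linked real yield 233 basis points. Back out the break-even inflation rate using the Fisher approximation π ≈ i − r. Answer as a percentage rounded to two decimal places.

π ≈ i − r = 6.66% − 2.33% → 4.33%.

4.33%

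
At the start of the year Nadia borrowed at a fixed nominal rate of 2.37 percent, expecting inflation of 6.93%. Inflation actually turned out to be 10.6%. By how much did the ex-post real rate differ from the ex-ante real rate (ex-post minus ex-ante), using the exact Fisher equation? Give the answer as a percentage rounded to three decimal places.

Ex-ante: (1 + 0.0237)/(1 + 0.0693) − 1 = -4.2645%
Ex-post: (1 + 0.0237)/(1 + 0.1060) − 1 = -7.4412%
Difference (ex-post − ex-ante) = -3.1768% → -3.177%.

-3.177%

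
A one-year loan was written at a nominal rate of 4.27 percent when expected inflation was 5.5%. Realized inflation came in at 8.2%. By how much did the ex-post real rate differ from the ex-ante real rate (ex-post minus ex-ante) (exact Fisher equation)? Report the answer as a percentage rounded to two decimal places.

Ex-ante: (1 + 0.0427)/(1 + 0.0550) − 1 = -1.1659%
Ex-post: (1 + 0.0427)/(1 + 0.0820) − 1 = -3.6322%
Difference (ex-post − ex-ante) = -2.4663% → -2.47%.

-2.47%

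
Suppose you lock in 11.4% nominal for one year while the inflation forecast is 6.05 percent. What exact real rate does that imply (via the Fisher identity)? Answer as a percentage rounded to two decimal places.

5.04%

1 + r = 1.11400 / 1.06050 = 1.050448
r = 1.050448 − 1 = 5.0448%, i.e. 5.04%.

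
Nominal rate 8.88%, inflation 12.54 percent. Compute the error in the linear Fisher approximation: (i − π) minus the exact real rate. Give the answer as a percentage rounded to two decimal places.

-0.41%

Approximate: r ≈ 8.880% − 12.540% = -3.6600%
Exact: (1 + 0.0888)/(1 + 0.1254) − 1 = -3.2522%
Error = -3.6600% − (-3.2522%) = -0.4078% → -0.41%.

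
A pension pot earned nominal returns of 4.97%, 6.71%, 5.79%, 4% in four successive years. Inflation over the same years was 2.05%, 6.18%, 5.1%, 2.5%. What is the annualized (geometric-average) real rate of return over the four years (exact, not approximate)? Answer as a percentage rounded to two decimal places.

1.37%

Compound the nominal returns: 1.0497 × 1.0671 × 1.0579 × 1.0400 = 1.23239031.
Compound inflation: 1.0205 × 1.0618 × 1.0510 × 1.0250 = 1.16729953.
Deflate: 1.23239031 / 1.16729953 = 1.05576184.
Annualized real rate = 1.05576184^(1/4) − 1 = 1.3658% → 1.37%.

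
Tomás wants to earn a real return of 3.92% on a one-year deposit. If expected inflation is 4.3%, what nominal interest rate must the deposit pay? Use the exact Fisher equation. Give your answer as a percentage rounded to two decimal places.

8.39%

(1 + i) = (1 + r)(1 + π) = 1.03920 × 1.04300 = 1.0838856
i = 1.0838856 − 1, so the required nominal rate is 8.39%.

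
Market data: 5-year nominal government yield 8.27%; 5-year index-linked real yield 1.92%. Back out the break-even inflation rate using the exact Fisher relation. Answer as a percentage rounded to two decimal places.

(1 + π) = (1 + i)/(1 + r) = 1.08270 / 1.01920 = 1.062304
Break-even inflation = 1.062304 − 1 → 6.23%.

6.23%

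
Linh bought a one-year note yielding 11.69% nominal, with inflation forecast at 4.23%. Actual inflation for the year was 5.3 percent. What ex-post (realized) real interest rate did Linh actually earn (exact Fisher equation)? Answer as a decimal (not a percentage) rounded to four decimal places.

Ex-post: (1 + 0.1169)/(1 + 0.0530) − 1 = 6.0684%
So the realized real rate is 0.0607.

0.0607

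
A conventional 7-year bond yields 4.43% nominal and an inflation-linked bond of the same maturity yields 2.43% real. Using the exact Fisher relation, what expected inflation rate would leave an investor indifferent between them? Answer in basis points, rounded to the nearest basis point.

(1 + π) = (1 + i)/(1 + r) = 1.04430 / 1.02430 = 1.019526
Break-even inflation = 1.019526 − 1 → 195 basis points.

195 basis points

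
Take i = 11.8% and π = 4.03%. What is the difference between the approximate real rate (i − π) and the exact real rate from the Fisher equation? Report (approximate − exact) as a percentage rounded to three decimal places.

Approximate: r ≈ 11.800% − 4.030% = 7.7700%
Exact: (1 + 0.1180)/(1 + 0.0403) − 1 = 7.4690%
Error = 7.7700% − 7.4690% = 0.3010% → 0.301%.

0.301%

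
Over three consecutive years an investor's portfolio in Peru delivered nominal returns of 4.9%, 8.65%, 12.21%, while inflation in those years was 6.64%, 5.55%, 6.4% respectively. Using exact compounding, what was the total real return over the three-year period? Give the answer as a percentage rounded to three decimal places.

Compound the nominal returns: 1.0490 × 1.0865 × 1.1221 = 1.278901.
Compound inflation: 1.0664 × 1.0555 × 1.0640 = 1.197623.
Deflate: 1.278901 / 1.197623 = 1.067866.
Total real return = 1.067866 − 1 → 6.787%.

6.787%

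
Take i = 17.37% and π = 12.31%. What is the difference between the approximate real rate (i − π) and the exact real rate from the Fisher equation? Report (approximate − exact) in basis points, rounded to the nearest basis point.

55 basis points

Approximate: r ≈ 17.370% − 12.310% = 5.0600%
Exact: (1 + 0.1737)/(1 + 0.1231) − 1 = 4.5054%
Error = 5.0600% − 4.5054% = 0.5546% → 55 basis points.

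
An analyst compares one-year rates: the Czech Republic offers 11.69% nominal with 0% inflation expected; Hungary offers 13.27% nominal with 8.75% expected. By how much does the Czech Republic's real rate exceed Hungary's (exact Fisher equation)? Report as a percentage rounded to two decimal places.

7.53%

The Czech Republic: (1 + 0.1169)/(1 + 0.0000) − 1 = 11.6900%
Hungary: (1 + 0.1327)/(1 + 0.0875) − 1 = 4.1563%
Differential = 11.6900% − 4.1563% = 7.5337% → 7.53%.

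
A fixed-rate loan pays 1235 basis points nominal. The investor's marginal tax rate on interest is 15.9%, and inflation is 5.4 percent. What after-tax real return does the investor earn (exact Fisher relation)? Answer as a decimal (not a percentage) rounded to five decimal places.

0.04731

After-tax nominal return = 12.35% × (1 − 0.159) = 10.38635%.
1 + r = 1.1038635 / 1.05400 = 1.047309
After-tax real rate = 1.047309 − 1 → 0.04731.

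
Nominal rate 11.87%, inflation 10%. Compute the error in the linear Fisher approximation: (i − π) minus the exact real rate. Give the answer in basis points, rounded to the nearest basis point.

Approximate: r ≈ 11.870% − 10.000% = 1.8700%
Exact: (1 + 0.1187)/(1 + 0.1000) − 1 = 1.7000%
Error = 1.8700% − 1.7000% = 0.1700% → 17 basis points.

17 basis points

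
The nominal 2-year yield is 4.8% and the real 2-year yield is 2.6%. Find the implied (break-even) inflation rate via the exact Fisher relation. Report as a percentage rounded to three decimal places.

2.144%

(1 + π) = (1 + i)/(1 + r) = 1.04800 / 1.02600 = 1.021442
Break-even inflation = 1.021442 − 1 → 2.144%.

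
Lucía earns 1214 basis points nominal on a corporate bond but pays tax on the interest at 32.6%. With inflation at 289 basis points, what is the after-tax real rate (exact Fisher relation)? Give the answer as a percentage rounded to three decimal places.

After-tax nominal return = 12.14% × (1 − 0.326) = 8.18236%.
1 + r = 1.0818236 / 1.02890 = 1.051437
After-tax real rate = 1.051437 − 1 → 5.144%.

5.144%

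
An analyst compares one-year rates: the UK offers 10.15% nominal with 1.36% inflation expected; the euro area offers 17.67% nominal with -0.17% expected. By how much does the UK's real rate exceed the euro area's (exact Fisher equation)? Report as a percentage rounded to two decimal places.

The UK: (1 + 0.1015)/(1 + 0.0136) − 1 = 8.6721%
The euro area: (1 + 0.1767)/(1 − 0.0017) − 1 = 17.8704%
Differential = 8.6721% − 17.8704% = -9.1983% → -9.20%.

-9.20%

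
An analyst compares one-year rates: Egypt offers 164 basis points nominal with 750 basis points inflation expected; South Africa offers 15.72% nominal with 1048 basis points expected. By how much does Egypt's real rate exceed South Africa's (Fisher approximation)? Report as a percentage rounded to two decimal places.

Egypt: 1.64% − 7.5% = -5.860%
South Africa: 15.72% − 10.48% = 5.240%
Differential = -11.100% → -11.10%.

-11.10%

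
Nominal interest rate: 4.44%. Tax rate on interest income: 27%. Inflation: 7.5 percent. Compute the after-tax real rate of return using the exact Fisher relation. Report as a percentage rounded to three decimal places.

After-tax nominal return = 4.44% × (1 − 0.27) = 3.2412%.
1 + r = 1.032412 / 1.07500 = 0.960383
After-tax real rate = 0.960383 − 1 → -3.962%.

-3.962%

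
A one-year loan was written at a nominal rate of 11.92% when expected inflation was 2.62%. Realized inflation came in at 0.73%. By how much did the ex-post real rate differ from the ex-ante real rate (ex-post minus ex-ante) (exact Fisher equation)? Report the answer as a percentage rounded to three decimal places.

2.046%

Ex-ante: (1 + 0.1192)/(1 + 0.0262) − 1 = 9.0626%
Ex-post: (1 + 0.1192)/(1 + 0.0073) − 1 = 11.1089%
Difference (ex-post − ex-ante) = 2.0463% → 2.046%.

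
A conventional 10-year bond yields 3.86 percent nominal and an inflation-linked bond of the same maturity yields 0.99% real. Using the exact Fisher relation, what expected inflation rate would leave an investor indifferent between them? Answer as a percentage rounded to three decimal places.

2.842%

(1 + π) = (1 + i)/(1 + r) = 1.03860 / 1.00990 = 1.028419
Break-even inflation = 1.028419 − 1 → 2.842%.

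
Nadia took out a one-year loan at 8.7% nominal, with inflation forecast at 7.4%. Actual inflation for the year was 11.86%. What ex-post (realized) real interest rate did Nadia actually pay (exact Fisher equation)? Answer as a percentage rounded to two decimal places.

-2.82%

Ex-post: (1 + 0.0870)/(1 + 0.1186) − 1 = -2.82496%
So the realized real rate is -2.82%.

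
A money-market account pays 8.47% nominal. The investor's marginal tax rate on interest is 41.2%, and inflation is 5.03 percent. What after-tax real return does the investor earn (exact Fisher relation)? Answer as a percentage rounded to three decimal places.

After-tax nominal return = 8.47% × (1 − 0.412) = 4.98036%.
1 + r = 1.0498036 / 1.05030 = 0.999527
After-tax real rate = 0.999527 − 1 → -0.047%.

-0.047%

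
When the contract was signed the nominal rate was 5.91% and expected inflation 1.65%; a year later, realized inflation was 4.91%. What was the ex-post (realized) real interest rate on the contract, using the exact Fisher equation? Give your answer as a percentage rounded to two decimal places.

Ex-post: (1 + 0.0591)/(1 + 0.0491) − 1 = 0.9532%
So the realized real rate is 0.95%.

0.95%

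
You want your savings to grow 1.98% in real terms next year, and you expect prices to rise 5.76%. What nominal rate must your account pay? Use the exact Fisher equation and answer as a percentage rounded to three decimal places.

7.854%

(1 + i) = (1 + r)(1 + π) = 1.01980 × 1.05760 = 1.07854048
i = 1.07854048 − 1, so the required nominal rate is 7.854%.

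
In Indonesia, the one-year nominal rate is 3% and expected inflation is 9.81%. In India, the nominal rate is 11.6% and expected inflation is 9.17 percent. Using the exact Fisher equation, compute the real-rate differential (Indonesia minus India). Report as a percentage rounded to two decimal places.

Indonesia: (1 + 0.0300)/(1 + 0.0981) − 1 = -6.2016%
India: (1 + 0.1160)/(1 + 0.0917) − 1 = 2.2259%
Differential = -6.2016% − 2.2259% = -8.4275% → -8.43%.

-8.43%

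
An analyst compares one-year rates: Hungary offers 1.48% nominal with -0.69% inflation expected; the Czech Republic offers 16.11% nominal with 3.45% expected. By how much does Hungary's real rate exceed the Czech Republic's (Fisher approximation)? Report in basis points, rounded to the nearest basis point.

Hungary: 1.48% − (-0.69%) = 2.170%
The Czech Republic: 16.11% − 3.45% = 12.660%
Differential = -10.490% → -1049 basis points.

-1049 basis points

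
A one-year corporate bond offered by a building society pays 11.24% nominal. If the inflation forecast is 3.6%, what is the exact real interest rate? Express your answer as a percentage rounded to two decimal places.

By the Fisher relation, 1 + r = (1 + i)/(1 + π).
1 + r = 1.11240 / 1.03600 = 1.073745
r = 1.073745 − 1 = 7.3745%, i.e. 7.37%.

7.37%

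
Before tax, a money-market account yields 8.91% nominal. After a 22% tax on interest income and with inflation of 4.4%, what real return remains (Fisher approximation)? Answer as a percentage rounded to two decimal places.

After-tax nominal return = 8.91% × (1 − 0.22) = 6.9498%.
r ≈ 6.9498% − 4.4% → 2.55%.

2.55%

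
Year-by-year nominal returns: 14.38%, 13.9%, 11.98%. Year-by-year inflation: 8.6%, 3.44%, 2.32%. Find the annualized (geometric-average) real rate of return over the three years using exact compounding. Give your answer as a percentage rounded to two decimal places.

Nominal growth factor = 1.1438 × 1.1390 × 1.1198 = 1.45886223
Price-level growth factor = 1.0860 × 1.0344 × 1.0232 = 1.14942031
Real growth factor = 1.45886223 / 1.14942031 = 1.26921563
Annualized real rate = 1.26921563^(1/3) − 1 = 8.2709% → 8.27%.

8.27%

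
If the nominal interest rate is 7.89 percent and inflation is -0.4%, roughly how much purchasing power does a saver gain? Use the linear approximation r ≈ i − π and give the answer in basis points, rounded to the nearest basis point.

r ≈ i − π = 7.89% − (-0.4%) = 829 basis points.

829 basis points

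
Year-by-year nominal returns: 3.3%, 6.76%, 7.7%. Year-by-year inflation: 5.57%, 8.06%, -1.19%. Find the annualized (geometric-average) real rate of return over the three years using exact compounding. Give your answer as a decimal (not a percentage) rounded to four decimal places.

0.0176

Compound the nominal returns: 1.0330 × 1.0676 × 1.0770 = 1.18774877.
Compound inflation: 1.0557 × 1.0806 × 0.9881 = 1.12721403.
Deflate: 1.18774877 / 1.12721403 = 1.05370297.
Annualized real rate = 1.05370297^(1/3) − 1 = 1.7590% → 0.0176.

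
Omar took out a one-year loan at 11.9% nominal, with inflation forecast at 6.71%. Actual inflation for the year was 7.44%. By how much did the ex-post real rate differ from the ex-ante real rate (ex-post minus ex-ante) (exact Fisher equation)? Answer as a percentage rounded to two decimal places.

Ex-ante: (1 + 0.1190)/(1 + 0.0671) − 1 = 4.8636%
Ex-post: (1 + 0.1190)/(1 + 0.0744) − 1 = 4.1512%
Difference (ex-post − ex-ante) = -0.7125% → -0.71%.

-0.71%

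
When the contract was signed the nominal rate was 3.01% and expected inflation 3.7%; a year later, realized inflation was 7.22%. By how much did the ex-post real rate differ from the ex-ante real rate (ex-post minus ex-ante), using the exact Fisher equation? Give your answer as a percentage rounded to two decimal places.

-3.26%

Ex-ante: (1 + 0.0301)/(1 + 0.0370) − 1 = -0.6654%
Ex-post: (1 + 0.0301)/(1 + 0.0722) − 1 = -3.9265%
Difference (ex-post − ex-ante) = -3.2611% → -3.26%.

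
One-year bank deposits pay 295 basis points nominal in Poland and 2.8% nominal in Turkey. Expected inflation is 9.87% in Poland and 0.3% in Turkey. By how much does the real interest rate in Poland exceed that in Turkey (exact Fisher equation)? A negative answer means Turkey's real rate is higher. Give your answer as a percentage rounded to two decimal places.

Poland: (1 + 0.0295)/(1 + 0.0987) − 1 = -6.2984%
Turkey: (1 + 0.0280)/(1 + 0.0030) − 1 = 2.4925%
Differential = -6.2984% − 2.4925% = -8.7909% → -8.79%.

-8.79%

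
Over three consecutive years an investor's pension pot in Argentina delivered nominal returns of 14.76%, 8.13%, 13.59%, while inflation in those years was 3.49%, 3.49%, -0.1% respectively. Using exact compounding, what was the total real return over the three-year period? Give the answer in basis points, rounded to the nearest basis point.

Compound the nominal returns: 1.1476 × 1.0813 × 1.1359 = 1.409538.
Compound inflation: 1.0349 × 1.0349 × 0.9990 = 1.069947.
Deflate: 1.409538 / 1.069947 = 1.317391.
Total real return = 1.317391 − 1 → 3174 basis points.

3174 basis points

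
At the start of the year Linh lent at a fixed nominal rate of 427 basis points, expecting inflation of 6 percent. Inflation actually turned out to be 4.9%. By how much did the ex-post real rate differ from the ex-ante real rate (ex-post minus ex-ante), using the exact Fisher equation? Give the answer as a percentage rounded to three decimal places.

1.032%

Ex-ante: (1 + 0.0427)/(1 + 0.0600) − 1 = -1.632075%
Ex-post: (1 + 0.0427)/(1 + 0.0490) − 1 = -0.600572%
Difference (ex-post − ex-ante) = 1.031503% → 1.032%.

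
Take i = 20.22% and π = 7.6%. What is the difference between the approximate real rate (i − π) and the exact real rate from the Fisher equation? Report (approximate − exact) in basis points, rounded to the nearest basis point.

Approximate: r ≈ 20.220% − 7.600% = 12.6200%
Exact: (1 + 0.2022)/(1 + 0.0760) − 1 = 11.7286%
Error = 12.6200% − 11.7286% = 0.8914% → 89 basis points.

89 basis points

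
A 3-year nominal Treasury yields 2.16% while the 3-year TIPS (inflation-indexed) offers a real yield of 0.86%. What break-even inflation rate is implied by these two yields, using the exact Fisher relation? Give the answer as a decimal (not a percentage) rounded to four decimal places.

(1 + π) = (1 + i)/(1 + r) = 1.02160 / 1.00860 = 1.012889
Break-even inflation = 1.012889 − 1 → 0.0129.

0.0129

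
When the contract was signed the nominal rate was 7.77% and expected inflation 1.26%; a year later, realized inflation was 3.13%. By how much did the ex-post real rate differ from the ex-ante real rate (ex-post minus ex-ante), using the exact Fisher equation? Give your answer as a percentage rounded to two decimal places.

-1.93%

Ex-ante: (1 + 0.0777)/(1 + 0.0126) − 1 = 6.4290%
Ex-post: (1 + 0.0777)/(1 + 0.0313) − 1 = 4.4992%
Difference (ex-post − ex-ante) = -1.9298% → -1.93%.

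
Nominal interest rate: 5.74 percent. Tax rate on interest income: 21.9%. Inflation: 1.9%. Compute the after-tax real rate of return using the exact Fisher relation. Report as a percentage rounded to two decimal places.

After-tax nominal return = 5.74% × (1 − 0.219) = 4.48294%.
1 + r = 1.0448294 / 1.01900 = 1.025348
After-tax real rate = 1.025348 − 1 → 2.53%.

2.53%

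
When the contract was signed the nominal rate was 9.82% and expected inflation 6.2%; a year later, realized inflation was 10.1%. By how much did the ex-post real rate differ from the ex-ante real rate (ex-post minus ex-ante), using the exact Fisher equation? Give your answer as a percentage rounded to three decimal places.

Ex-ante: (1 + 0.0982)/(1 + 0.0620) − 1 = 3.4087%
Ex-post: (1 + 0.0982)/(1 + 0.1010) − 1 = -0.2543%
Difference (ex-post − ex-ante) = -3.6630% → -3.663%.

-3.663%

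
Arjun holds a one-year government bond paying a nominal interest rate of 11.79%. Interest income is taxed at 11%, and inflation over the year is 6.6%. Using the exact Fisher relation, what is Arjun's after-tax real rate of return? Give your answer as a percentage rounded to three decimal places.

After-tax nominal return = 11.79% × (1 − 0.11) = 10.4931%.
1 + r = 1.104931 / 1.06600 = 1.036521
After-tax real rate = 1.036521 − 1 → 3.652%.

3.652%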